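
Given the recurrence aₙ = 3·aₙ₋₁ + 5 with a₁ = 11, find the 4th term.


Computing step by step:
a_1 = 11
a_2 = 38
a_3 = 119
a_4 = 362


a_4 = 362


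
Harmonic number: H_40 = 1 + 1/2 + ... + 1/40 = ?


H_40 = 1/1 + 1/2 + 1/3 + ... + 1/40
= 2078178381193813/485721041551200
≈ 4.2785

H_40 = 2078178381193813/485721041551200 ≈ 4.2785


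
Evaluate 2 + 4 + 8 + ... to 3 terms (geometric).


Sₙ = 2×(2^3 - 1)/(2 - 1)
= 2×(8 - 1)/1
= 2×7/1
= 14

S_3 = 14


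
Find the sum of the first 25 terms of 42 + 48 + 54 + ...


aₙ = 42 + (25-1)×6 = 186
Sₙ = n(a₁+aₙ)/2 = 25×(42+186)/2
= 25×228/2 = 2850

S_25 = 2850


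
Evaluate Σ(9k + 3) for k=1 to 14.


Σ(9k+3) = 9·Σk + 3·n
= 9·105 + 3·14
= 945 + 42 = 987

Σ = 987


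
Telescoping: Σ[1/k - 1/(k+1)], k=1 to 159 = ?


Telescoping: adjacent terms cancel.
= 1/1 - 1/160
= 1 - 1/160 = 159/160

Sum = 159/160


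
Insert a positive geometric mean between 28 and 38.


GM = √(28×38) = √1064 = 32.619

GM = 32.619


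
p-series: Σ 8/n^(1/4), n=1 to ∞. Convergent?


p-series test: Σ c/n^p converges if p > 1, diverges if p ≤ 1 (constant c > 0 doesn't affect convergence).
p = 1/4
1/4 ≤ 1 → DIVERGES

Diverges (p = 1/4 ≤ 1)


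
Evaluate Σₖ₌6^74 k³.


Σₖ₌6^74 k³ = [74·75/2]² − [5·6/2]²
= 7700625 − 225 = 7700400

Σk³ = 7700400


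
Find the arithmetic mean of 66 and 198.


AM = (66 + 198)/2 = 264/2 = 132

AM = 132


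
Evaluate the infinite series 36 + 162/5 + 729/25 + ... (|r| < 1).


S∞ = a₁/(1-r) = 36/(1 - 9/10)
= 36/(1/10)
= 360

S∞ = 360


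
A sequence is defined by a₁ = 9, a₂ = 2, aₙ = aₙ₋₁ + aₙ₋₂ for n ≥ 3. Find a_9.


Computing iteratively: 9, 2, 11, 13, 24, 37, 61, 98, 159
a_9 = 159

a_9 = 159


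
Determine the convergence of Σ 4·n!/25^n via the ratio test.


aₙ = 4·n!/25^n
a_{n+1}/aₙ = (n+1)!/25^(n+1) × 25^n/n!  (constant 4 cancels)
= (n+1)/25
L = lim(n→∞) (n+1)/25 = ∞
L > 1 → series DIVERGES

Diverges (ratio test: L = ∞ > 1)


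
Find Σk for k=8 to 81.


Σₖ₌8^81 k = Σₖ₌₁^81 k − Σₖ₌₁^7 k
= 81·82/2 − 7·8/2
= 3321 − 28 = 3293

Σk = 3293


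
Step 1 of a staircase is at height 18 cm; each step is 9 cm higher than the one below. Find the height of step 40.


aₙ = a₁ + (n-1)d
= 18 + (40-1)×9
= 18 + 351
= 369

a_40 = 369


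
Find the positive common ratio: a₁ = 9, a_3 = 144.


r^(n-1) = aₙ/a₁
r^2 = 144/9 = 16
r = 16^(1/2)
= ±4; taking r > 0 gives r = 4

r = 4


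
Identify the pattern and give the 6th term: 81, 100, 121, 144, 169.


Pattern: perfect squares: n²
Terms: 81, 100, 121, 144, 169
Next term = 196

Next term = 196


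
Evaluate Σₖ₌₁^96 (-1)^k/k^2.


S = -1 + 1/4 - 1/9 + 1/16 - 1/25 + 1/36 - 1/49 + 1/64 ± ...
= -0.8224
(Full series converges to -π²/12 ≈ -0.8225)

S_96 = -0.8224


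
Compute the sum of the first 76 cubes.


n(n+1)/2 = 76×77/2 = 2926
Σk³ = 2926² = 8561476

Σk³ = 8561476


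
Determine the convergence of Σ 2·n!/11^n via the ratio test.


aₙ = 2·n!/11^n
a_{n+1}/aₙ = (n+1)!/11^(n+1) × 11^n/n!  (constant 2 cancels)
= (n+1)/11
L = lim(n→∞) (n+1)/11 = ∞
L > 1 → series DIVERGES

Diverges (ratio test: L = ∞ > 1)


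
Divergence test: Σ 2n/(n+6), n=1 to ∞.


lim(n→∞) 2n/(n+6) = 2/1 = 2  (divide numerator and denominator by n)
lim aₙ = 2 ≠ 0 → series DIVERGES

Diverges (lim aₙ = 2 ≠ 0)


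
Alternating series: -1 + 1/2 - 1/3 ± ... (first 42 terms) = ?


S = -1 + 1/2 - 1/3 + 1/4 - 1/5 + 1/6 - 1/7 + 1/8 ± ...
= -0.6814
(Full series converges to -ln(2) ≈ -0.6931)

S_42 = -0.6814


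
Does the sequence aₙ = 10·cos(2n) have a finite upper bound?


For all n, -1 ≤ cos(2n) ≤ 1, so -10 ≤ 10·cos(2n) ≤ 10
Lower bound: -10, Upper bound: 10
The sequence IS bounded

Bounded (-10 ≤ aₙ ≤ 10)


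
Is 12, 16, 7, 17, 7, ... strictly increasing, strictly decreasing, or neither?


Differences: 4, -9, 10, -10
Difference at position 1 is +4 (> 0) but position 2 is -9 (< 0) — sequence both rises and falls
→ NOT monotonic

Not monotonic


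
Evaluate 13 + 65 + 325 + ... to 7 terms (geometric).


Sₙ = 13×(5^7 - 1)/(5 - 1)
= 13×(78125 - 1)/4
= 13×78124/4
= 253903

S_7 = 253903


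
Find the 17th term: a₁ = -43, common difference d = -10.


aₙ = a₁ + (n-1)d
= -43 + (17-1)×-10
= -43 - 160
= -203

a_17 = -203


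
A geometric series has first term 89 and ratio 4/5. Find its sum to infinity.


S∞ = a₁/(1-r) = 89/(1 - 4/5)
= 89/(1/5)
= 445

S∞ = 445


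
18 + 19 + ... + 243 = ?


Σₖ₌18^243 k = Σₖ₌₁^243 k − Σₖ₌₁^17 k
= 243·244/2 − 17·18/2
= 29646 − 153 = 29493

Σk = 29493


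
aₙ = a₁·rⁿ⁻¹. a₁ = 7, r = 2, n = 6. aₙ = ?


aₙ = a₁·r^(n-1)
= 7×2^5
= 7×32
= 224

a_6 = 224


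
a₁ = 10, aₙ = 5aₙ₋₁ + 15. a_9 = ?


Computing step by step:
a_1 = 10
a_2 = 65
a_3 = 340
a_4 = 1715
a_5 = 8590
a_6 = 42965
a_7 = 214840
a_8 = 1074215
a_9 = 5371090


a_9 = 5371090


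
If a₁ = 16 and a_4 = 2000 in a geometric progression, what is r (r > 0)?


r^(n-1) = aₙ/a₁
r^3 = 2000/16 = 125
r = 125^(1/3)
= 5

r = 5


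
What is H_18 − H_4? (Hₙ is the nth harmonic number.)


Σₖ₌5^18 1/k = 1/5 + 1/6 + 1/7 + ... + 1/18
= 5765801/4084080
≈ 1.4118

Sum = 5765801/4084080 ≈ 1.4118


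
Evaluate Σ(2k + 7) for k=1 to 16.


Σ(2k+7) = 2·Σk + 7·n
= 2·136 + 7·16
= 272 + 112 = 384

Σ = 384


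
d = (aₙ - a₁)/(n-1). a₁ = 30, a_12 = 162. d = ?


d = (aₙ - a₁)/(n-1)
= (162 - 30)/(12-1)
= 132/11 = 12

d = 12


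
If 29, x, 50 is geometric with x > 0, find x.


GM = √(29×50) = √1450 = 38.0789

GM = 38.0789


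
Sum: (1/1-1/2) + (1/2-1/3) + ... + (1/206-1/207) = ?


Telescoping: adjacent terms cancel.
= 1/1 - 1/207
= 1 - 1/207 = 206/207

Sum = 206/207


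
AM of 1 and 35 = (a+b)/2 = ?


AM = (1 + 35)/2 = 36/2 = 18

AM = 18


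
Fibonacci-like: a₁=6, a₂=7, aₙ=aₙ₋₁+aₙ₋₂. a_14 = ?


Computing iteratively: 6, 7, 13, 20, 33, 53, 86, 139, 225, 364, 589, 953, ...
a_14 = 2495

a_14 = 2495


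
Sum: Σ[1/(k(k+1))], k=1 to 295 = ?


1/(k(k+1)) = 1/k - 1/(k+1) (partial fractions)
Telescoping: Σ = 1 - 1/296 = 295/296

Sum = 295/296


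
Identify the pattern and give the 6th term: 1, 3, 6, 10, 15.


Pattern: triangular numbers: n(n+1)/2
Terms: 1, 3, 6, 10, 15
Next term = 21

Next term = 21


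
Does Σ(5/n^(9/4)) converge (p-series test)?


p-series test: Σ c/n^p converges if p > 1, diverges if p ≤ 1 (constant c > 0 doesn't affect convergence).
p = 9/4
9/4 > 1 → CONVERGES

Converges (p = 9/4 > 1)


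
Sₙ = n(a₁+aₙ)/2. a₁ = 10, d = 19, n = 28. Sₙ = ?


aₙ = 10 + (28-1)×19 = 523
Sₙ = n(a₁+aₙ)/2 = 28×(10+523)/2
= 28×533/2 = 7462

S_28 = 7462


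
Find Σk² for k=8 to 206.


Σₖ₌8^206 k² = Σₖ₌₁^206 k² − Σₖ₌₁^7 k²
= 206·207·413/6 − 7·8·15/6
= 2935191 − 140 = 2935051

Σk² = 2935051


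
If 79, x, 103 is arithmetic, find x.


AM = (79 + 103)/2 = 182/2 = 91

AM = 91


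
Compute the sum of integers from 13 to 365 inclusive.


Σₖ₌13^365 k = Σₖ₌₁^365 k − Σₖ₌₁^12 k
= 365·366/2 − 12·13/2
= 66795 − 78 = 66717

Σk = 66717


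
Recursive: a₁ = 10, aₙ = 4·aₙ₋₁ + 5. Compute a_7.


Computing step by step:
a_1 = 10
a_2 = 45
a_3 = 185
a_4 = 745
a_5 = 2985
a_6 = 11945
a_7 = 47785


a_7 = 47785


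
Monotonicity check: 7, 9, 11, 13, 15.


Differences: 2, 2, 2, 2
All differences > 0 → strictly INCREASING

Monotonically increasing


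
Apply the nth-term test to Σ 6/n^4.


lim(n→∞) 6/n^4 = 0
lim aₙ = 0 → nth-term test is INCONCLUSIVE
(Need other tests; this is actually a convergent p-series with p=4 > 1)

Inconclusive (lim aₙ = 0; need another test)


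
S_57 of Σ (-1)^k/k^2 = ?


S = -1 + 1/4 - 1/9 + 1/16 - 1/25 + 1/36 - 1/49 + 1/64 ± ...
= -0.8226
(Full series converges to -π²/12 ≈ -0.8225)

S_57 = -0.8226


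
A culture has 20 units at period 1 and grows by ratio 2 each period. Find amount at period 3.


aₙ = a₁·r^(n-1)
= 20×2^2
= 20×4
= 80

a_3 = 80


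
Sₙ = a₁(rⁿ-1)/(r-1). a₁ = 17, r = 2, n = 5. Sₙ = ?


Sₙ = 17×(2^5 - 1)/(2 - 1)
= 17×(32 - 1)/1
= 17×31/1
= 527

S_5 = 527


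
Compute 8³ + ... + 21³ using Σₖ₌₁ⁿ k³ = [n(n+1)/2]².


Σₖ₌8^21 k³ = [21·22/2]² − [7·8/2]²
= 53361 − 784 = 52577

Σk³ = 52577


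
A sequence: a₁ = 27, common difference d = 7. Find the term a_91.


aₙ = a₁ + (n-1)d
= 27 + (91-1)×7
= 27 + 630
= 657

a_91 = 657


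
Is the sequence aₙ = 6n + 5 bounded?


aₙ = 6n + 5 → as n→∞, aₙ→∞
No finite upper bound exists
The sequence is UNBOUNDED

Unbounded (aₙ → ∞ as n → ∞)


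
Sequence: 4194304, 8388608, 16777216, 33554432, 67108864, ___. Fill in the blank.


Pattern: powers of 2: 2ⁿ
Terms: 4194304, 8388608, 16777216, 33554432, 67108864
Next term = 134217728

Next term = 134217728


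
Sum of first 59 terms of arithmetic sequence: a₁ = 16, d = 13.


aₙ = 16 + (59-1)×13 = 770
Sₙ = n(a₁+aₙ)/2 = 59×(16+770)/2
= 59×786/2 = 23187

S_59 = 23187


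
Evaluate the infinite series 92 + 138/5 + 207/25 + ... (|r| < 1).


S∞ = a₁/(1-r) = 92/(1 - 3/10)
= 92/(7/10)
= 920/7

S∞ = 920/7


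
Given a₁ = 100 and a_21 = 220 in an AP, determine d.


d = (aₙ - a₁)/(n-1)
= (220 - 100)/(21-1)
= 120/20 = 6

d = 6


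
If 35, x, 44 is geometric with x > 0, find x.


GM = √(35×44) = √1540 = 39.2428

GM = 39.2428


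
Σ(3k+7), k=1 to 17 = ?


Σ(3k+7) = 3·Σk + 7·n
= 3·153 + 7·17
= 459 + 119 = 578

Σ = 578


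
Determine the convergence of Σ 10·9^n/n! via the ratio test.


aₙ = 10·9^n/n!
a_{n+1}/aₙ = 9^(n+1)/(n+1)! × n!/9^n  (constant 10 cancels)
= 9/(n+1)
L = lim(n→∞) 9/(n+1) = 0
L < 1 → series CONVERGES

Converges (ratio test: L = 0 < 1)


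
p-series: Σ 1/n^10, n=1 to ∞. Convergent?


p-series test: Σ c/n^p converges if p > 1, diverges if p ≤ 1 (constant c > 0 doesn't affect convergence).
p = 10
10 > 1 → CONVERGES

Converges (p = 10 > 1)


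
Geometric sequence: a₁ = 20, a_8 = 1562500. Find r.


r^(n-1) = aₙ/a₁
r^7 = 1562500/20 = 78125
r = 78125^(1/7)
= 5

r = 5


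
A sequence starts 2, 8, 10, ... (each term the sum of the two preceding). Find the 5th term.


Computing iteratively: 2, 8, 10, 18, 28
a_5 = 28

a_5 = 28


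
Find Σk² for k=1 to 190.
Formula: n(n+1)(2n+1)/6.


n = 190
n(n+1)(2n+1)/6 = 190×191×381/6
= 13826490/6 = 2304415

Σk² = 2304415


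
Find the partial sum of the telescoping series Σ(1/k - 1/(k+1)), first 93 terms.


Telescoping: adjacent terms cancel.
= 1/1 - 1/94
= 1 - 1/94 = 93/94

Sum = 93/94


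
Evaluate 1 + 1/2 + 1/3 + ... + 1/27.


H_27 = 1/1 + 1/2 + 1/3 + ... + 1/27
= 312536252003/80313433200
≈ 3.8915

H_27 = 312536252003/80313433200 ≈ 3.8915


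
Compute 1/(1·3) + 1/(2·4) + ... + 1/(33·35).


1/(k(k+2)) = (1/2)·(1/k - 1/(k+2)) (partial fractions)
Telescoping: Σ = (1/2)·(1 + 1/2 - 1/34 - 1/35) = 429/595

Sum = 429/595


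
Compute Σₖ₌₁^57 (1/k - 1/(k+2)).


Telescoping with gap 2: two head and two tail terms survive.
= (1 + 1/2) - (1/58 + 1/59)
= 3/2 - 1/58 - 1/59 = 2508/1711

Sum = 2508/1711


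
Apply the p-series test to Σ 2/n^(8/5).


p-series test: Σ c/n^p converges if p > 1, diverges if p ≤ 1 (constant c > 0 doesn't affect convergence).
p = 8/5
8/5 > 1 → CONVERGES

Converges (p = 8/5 > 1)


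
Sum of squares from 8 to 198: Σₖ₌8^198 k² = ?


Σₖ₌8^198 k² = Σₖ₌₁^198 k² − Σₖ₌₁^7 k²
= 198·199·397/6 − 7·8·15/6
= 2607099 − 140 = 2606959

Σk² = 2606959


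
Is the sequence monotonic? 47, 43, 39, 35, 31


Differences: -4, -4, -4, -4
All differences < 0 → strictly DECREASING

Monotonically decreasing


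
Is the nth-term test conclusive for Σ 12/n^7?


lim(n→∞) 12/n^7 = 0
lim aₙ = 0 → nth-term test is INCONCLUSIVE
(Need other tests; this is actually a convergent p-series with p=7 > 1)

Inconclusive (lim aₙ = 0; need another test)


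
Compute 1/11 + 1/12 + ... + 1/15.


Σₖ₌11^15 1/k = 1/11 + 1/12 + 1/13 + 1/14 + 1/15
= 7793/20020
≈ 0.3893

Sum = 7793/20020 ≈ 0.3893


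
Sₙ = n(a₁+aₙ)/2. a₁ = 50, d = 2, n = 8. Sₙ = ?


aₙ = 50 + (8-1)×2 = 64
Sₙ = n(a₁+aₙ)/2 = 8×(50+64)/2
= 8×114/2 = 456

S_8 = 456


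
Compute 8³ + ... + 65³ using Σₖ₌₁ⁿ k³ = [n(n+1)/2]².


Σₖ₌8^65 k³ = [65·66/2]² − [7·8/2]²
= 4601025 − 784 = 4600241

Σk³ = 4600241


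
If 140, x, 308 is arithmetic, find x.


AM = (140 + 308)/2 = 448/2 = 224

AM = 224


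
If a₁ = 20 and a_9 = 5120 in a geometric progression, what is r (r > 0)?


r^(n-1) = aₙ/a₁
r^8 = 5120/20 = 256
r = 256^(1/8)
= ±2; taking r > 0 gives r = 2

r = 2


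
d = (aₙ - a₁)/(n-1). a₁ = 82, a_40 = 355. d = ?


d = (aₙ - a₁)/(n-1)
= (355 - 82)/(40-1)
= 273/39 = 7

d = 7


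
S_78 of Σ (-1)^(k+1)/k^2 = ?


S = 1 - 1/4 + 1/9 - 1/16 + 1/25 - 1/36 + 1/49 - 1/64 ± ...
= 0.8224
(Full series converges to +π²/12 ≈ +0.8225)

S_78 = 0.8224


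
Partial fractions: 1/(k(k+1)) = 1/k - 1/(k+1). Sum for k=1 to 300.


1/(k(k+1)) = 1/k - 1/(k+1) (partial fractions)
Telescoping: Σ = 1 - 1/301 = 300/301

Sum = 300/301


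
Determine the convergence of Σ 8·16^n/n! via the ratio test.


aₙ = 8·16^n/n!
a_{n+1}/aₙ = 16^(n+1)/(n+1)! × n!/16^n  (constant 8 cancels)
= 16/(n+1)
L = lim(n→∞) 16/(n+1) = 0
L < 1 → series CONVERGES

Converges (ratio test: L = 0 < 1)


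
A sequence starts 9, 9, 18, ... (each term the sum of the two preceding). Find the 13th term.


Computing iteratively: 9, 9, 18, 27, 45, 72, 117, 189, 306, 495, 801, 1296, ...
a_13 = 2097

a_13 = 2097


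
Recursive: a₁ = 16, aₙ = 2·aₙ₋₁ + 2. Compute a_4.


Computing step by step:
a_1 = 16
a_2 = 34
a_3 = 70
a_4 = 142


a_4 = 142


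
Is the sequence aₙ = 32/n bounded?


a₁ = 32, a₂ = 32/2, a₃ = 32/3, ...
0 < aₙ ≤ 32 for all n ≥ 1
Lower bound: 0, Upper bound: 32
The sequence IS bounded

Bounded (0 < aₙ ≤ 32)


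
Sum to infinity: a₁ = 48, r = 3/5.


S∞ = a₁/(1-r) = 48/(1 - 3/5)
= 48/(2/5)
= 120

S∞ = 120


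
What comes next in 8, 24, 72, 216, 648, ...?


Pattern: geometric (r=3)
Terms: 8, 24, 72, 216, 648
Next term = 1944

Next term = 1944


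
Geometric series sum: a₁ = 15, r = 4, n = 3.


Sₙ = 15×(4^3 - 1)/(4 - 1)
= 15×(64 - 1)/3
= 15×63/3
= 315

S_3 = 315


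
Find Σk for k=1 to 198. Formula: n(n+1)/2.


n(n+1)/2 = 198×199/2 = 39402/2 = 19701

Σk = 19701


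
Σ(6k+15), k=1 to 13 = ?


Σ(6k+15) = 6·Σk + 15·n
= 6·91 + 15·13
= 546 + 195 = 741

Σ = 741


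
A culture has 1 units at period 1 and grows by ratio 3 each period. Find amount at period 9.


aₙ = a₁·r^(n-1)
= 1×3^8
= 1×6561
= 6561

a_9 = 6561


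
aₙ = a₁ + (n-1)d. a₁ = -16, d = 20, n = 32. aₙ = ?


aₙ = a₁ + (n-1)d
= -16 + (32-1)×20
= -16 + 620
= 604

a_32 = 604


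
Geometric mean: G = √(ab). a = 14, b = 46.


GM = √(14×46) = √644 = 25.3772

GM = 25.3772


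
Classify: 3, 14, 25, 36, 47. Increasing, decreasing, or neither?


Differences: 11, 11, 11, 11
All differences > 0 → strictly INCREASING

Monotonically increasing


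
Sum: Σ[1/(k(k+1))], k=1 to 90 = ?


1/(k(k+1)) = 1/k - 1/(k+1) (partial fractions)
Telescoping: Σ = 1 - 1/91 = 90/91

Sum = 90/91


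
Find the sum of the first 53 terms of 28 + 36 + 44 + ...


aₙ = 28 + (53-1)×8 = 444
Sₙ = n(a₁+aₙ)/2 = 53×(28+444)/2
= 53×472/2 = 12508

S_53 = 12508


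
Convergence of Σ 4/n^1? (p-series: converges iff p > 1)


p-series test: Σ c/n^p converges if p > 1, diverges if p ≤ 1 (constant c > 0 doesn't affect convergence).
p = 1
1 ≤ 1 → DIVERGES

Diverges (p = 1 ≤ 1)


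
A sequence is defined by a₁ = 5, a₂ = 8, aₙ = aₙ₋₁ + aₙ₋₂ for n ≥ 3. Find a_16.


Computing iteratively: 5, 8, 13, 21, 34, 55, 89, 144, 233, 377, 610, 987, ...
a_16 = 6765

a_16 = 6765


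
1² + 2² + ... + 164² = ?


n = 164
n(n+1)(2n+1)/6 = 164×165×329/6
= 8902740/6 = 1483790

Σk² = 1483790


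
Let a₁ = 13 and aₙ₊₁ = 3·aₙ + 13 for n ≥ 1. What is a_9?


Computing step by step:
a_1 = 13
a_2 = 52
a_3 = 169
a_4 = 520
a_5 = 1573
a_6 = 4732
a_7 = 14209
a_8 = 42640
a_9 = 127933


a_9 = 127933


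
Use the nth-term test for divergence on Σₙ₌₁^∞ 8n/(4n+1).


lim(n→∞) 8n/(4n+1) = 8/4 = 2  (divide numerator and denominator by n)
lim aₙ = 2 ≠ 0 → series DIVERGES

Diverges (lim aₙ = 2 ≠ 0)


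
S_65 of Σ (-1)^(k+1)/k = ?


S = 1 - 1/2 + 1/3 - 1/4 + 1/5 - 1/6 + 1/7 - 1/8 ± ...
= 0.7008
(Full series converges to +ln(2) ≈ +0.6931)

S_65 = 0.7008


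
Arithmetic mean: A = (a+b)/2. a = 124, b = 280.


AM = (124 + 280)/2 = 404/2 = 202

AM = 202


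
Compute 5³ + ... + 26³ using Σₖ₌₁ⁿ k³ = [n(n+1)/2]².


Σₖ₌5^26 k³ = [26·27/2]² − [4·5/2]²
= 123201 − 100 = 123101

Σk³ = 123101


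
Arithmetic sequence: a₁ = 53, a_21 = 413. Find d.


d = (aₙ - a₁)/(n-1)
= (413 - 53)/(21-1)
= 360/20 = 18

d = 18


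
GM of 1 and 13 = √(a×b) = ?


GM = √(1×13) = √13 = 3.6056

GM = 3.6056


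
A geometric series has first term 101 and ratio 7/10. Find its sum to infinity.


S∞ = a₁/(1-r) = 101/(1 - 7/10)
= 101/(3/10)
= 1010/3

S∞ = 1010/3


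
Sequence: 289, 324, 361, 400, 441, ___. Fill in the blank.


Pattern: perfect squares: n²
Terms: 289, 324, 361, 400, 441
Next term = 484

Next term = 484


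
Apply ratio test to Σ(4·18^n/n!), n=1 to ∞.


aₙ = 4·18^n/n!
a_{n+1}/aₙ = 18^(n+1)/(n+1)! × n!/18^n  (constant 4 cancels)
= 18/(n+1)
L = lim(n→∞) 18/(n+1) = 0
L < 1 → series CONVERGES

Converges (ratio test: L = 0 < 1)


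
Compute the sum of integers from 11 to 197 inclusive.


Σₖ₌11^197 k = Σₖ₌₁^197 k − Σₖ₌₁^10 k
= 197·198/2 − 10·11/2
= 19503 − 55 = 19448

Σk = 19448


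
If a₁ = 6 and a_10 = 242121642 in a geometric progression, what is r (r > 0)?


r^(n-1) = aₙ/a₁
r^9 = 242121642/6 = 40353607
r = 40353607^(1/9)
= 7

r = 7


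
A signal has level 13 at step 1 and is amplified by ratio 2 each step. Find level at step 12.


aₙ = a₁·r^(n-1)
= 13×2^11
= 13×2048
= 26624

a_12 = 26624


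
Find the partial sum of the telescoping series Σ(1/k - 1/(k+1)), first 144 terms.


Telescoping: adjacent terms cancel.
= 1/1 - 1/145
= 1 - 1/145 = 144/145

Sum = 144/145


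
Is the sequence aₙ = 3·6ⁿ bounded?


aₙ = 3·6ⁿ → as n→∞, aₙ→∞ (since base 6 > 1)
No finite upper bound exists
The sequence is UNBOUNDED

Unbounded (aₙ → ∞ as n → ∞)


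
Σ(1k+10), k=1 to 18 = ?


Σ(1k+10) = 1·Σk + 10·n
= 1·171 + 10·18
= 171 + 180 = 351

Σ = 351


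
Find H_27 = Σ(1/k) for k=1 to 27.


H_27 = 1/1 + 1/2 + 1/3 + ... + 1/27
= 312536252003/80313433200
≈ 3.8915

H_27 = 312536252003/80313433200 ≈ 3.8915


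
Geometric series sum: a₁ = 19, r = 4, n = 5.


Sₙ = 19×(4^5 - 1)/(4 - 1)
= 19×(1024 - 1)/3
= 19×1023/3
= 6479

S_5 = 6479


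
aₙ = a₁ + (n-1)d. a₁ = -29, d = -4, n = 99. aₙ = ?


aₙ = a₁ + (n-1)d
= -29 + (99-1)×-4
= -29 - 392
= -421

a_99 = -421


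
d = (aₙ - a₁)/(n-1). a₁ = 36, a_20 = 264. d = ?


d = (aₙ - a₁)/(n-1)
= (264 - 36)/(20-1)
= 228/19 = 12

d = 12


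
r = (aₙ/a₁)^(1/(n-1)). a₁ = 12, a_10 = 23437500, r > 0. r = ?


r^(n-1) = aₙ/a₁
r^9 = 23437500/12 = 1953125
r = 1953125^(1/9)
= 5

r = 5


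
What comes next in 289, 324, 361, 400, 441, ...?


Pattern: perfect squares: n²
Terms: 289, 324, 361, 400, 441
Next term = 484

Next term = 484


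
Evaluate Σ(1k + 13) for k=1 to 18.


Σ(1k+13) = 1·Σk + 13·n
= 1·171 + 13·18
= 171 + 234 = 405

Σ = 405


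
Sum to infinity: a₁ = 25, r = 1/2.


S∞ = a₁/(1-r) = 25/(1 - 1/2)
= 25/(1/2)
= 50

S∞ = 50


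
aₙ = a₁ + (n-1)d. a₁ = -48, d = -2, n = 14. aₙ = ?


aₙ = a₁ + (n-1)d
= -48 + (14-1)×-2
= -48 - 26
= -74

a_14 = -74


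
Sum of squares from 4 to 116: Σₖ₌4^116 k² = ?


Σₖ₌4^116 k² = Σₖ₌₁^116 k² − Σₖ₌₁^3 k²
= 116·117·233/6 − 3·4·7/6
= 527046 − 14 = 527032

Σk² = 527032


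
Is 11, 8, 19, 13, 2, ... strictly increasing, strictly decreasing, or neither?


Differences: -3, 11, -6, -11
Difference at position 2 is +11 (> 0) but position 1 is -3 (< 0) — sequence both rises and falls
→ NOT monotonic

Not monotonic


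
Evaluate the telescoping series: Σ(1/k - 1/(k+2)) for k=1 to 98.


Telescoping with gap 2: two head and two tail terms survive.
= (1 + 1/2) - (1/99 + 1/100)
= 3/2 - 1/99 - 1/100 = 14651/9900

Sum = 14651/9900


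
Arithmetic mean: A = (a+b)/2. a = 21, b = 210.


AM = (21 + 210)/2 = 231/2 = 115.5

AM = 115.5


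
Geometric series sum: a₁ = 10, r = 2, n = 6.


Sₙ = 10×(2^6 - 1)/(2 - 1)
= 10×(64 - 1)/1
= 10×63/1
= 630

S_6 = 630


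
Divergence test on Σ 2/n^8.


lim(n→∞) 2/n^8 = 0
lim aₙ = 0 → nth-term test is INCONCLUSIVE
(Need other tests; this is actually a convergent p-series with p=8 > 1)

Inconclusive (lim aₙ = 0; need another test)


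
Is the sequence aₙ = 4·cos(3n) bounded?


For all n, -1 ≤ cos(3n) ≤ 1, so -4 ≤ 4·cos(3n) ≤ 4
Lower bound: -4, Upper bound: 4
The sequence IS bounded

Bounded (-4 ≤ aₙ ≤ 4)


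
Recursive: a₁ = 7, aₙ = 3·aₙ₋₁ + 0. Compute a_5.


Computing step by step:
a_1 = 7
a_2 = 21
a_3 = 63
a_4 = 189
a_5 = 567


a_5 = 567


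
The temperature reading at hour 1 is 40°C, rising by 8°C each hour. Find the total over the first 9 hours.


aₙ = 40 + (9-1)×8 = 104
Sₙ = n(a₁+aₙ)/2 = 9×(40+104)/2
= 9×144/2 = 648

S_9 = 648


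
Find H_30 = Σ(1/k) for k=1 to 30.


H_30 = 1/1 + 1/2 + 1/3 + ... + 1/30
= 9304682830147/2329089562800
≈ 3.995

H_30 = 9304682830147/2329089562800 ≈ 3.995


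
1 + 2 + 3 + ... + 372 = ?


n(n+1)/2 = 372×373/2 = 138756/2 = 69378

Σk = 69378


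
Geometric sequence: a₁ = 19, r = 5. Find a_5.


aₙ = a₁·r^(n-1)
= 19×5^4
= 19×625
= 11875

a_5 = 11875


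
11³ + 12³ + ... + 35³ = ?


Σₖ₌11^35 k³ = [35·36/2]² − [10·11/2]²
= 396900 − 3025 = 393875

Σk³ = 393875


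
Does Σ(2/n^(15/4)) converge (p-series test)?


p-series test: Σ c/n^p converges if p > 1, diverges if p ≤ 1 (constant c > 0 doesn't affect convergence).
p = 15/4
15/4 > 1 → CONVERGES

Converges (p = 15/4 > 1)


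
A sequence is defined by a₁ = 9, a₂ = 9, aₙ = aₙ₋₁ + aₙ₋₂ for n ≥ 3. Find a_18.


Computing iteratively: 9, 9, 18, 27, 45, 72, 117, 189, 306, 495, 801, 1296, ...
a_18 = 23256

a_18 = 23256


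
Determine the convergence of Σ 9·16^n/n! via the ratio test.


aₙ = 9·16^n/n!
a_{n+1}/aₙ = 16^(n+1)/(n+1)! × n!/16^n  (constant 9 cancels)
= 16/(n+1)
L = lim(n→∞) 16/(n+1) = 0
L < 1 → series CONVERGES

Converges (ratio test: L = 0 < 1)


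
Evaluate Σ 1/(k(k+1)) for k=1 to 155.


1/(k(k+1)) = 1/k - 1/(k+1) (partial fractions)
Telescoping: Σ = 1 - 1/156 = 155/156

Sum = 155/156


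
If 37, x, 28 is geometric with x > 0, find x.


GM = √(37×28) = √1036 = 32.187

GM = 32.187


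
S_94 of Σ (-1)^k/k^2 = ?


S = -1 + 1/4 - 1/9 + 1/16 - 1/25 + 1/36 - 1/49 + 1/64 ± ...
= -0.8224
(Full series converges to -π²/12 ≈ -0.8225)

S_94 = -0.8224


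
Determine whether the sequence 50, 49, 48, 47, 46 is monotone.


Differences: -1, -1, -1, -1
All differences < 0 → strictly DECREASING

Monotonically decreasing


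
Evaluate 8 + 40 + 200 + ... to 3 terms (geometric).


Sₙ = 8×(5^3 - 1)/(5 - 1)
= 8×(125 - 1)/4
= 8×124/4
= 248

S_3 = 248


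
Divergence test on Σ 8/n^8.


lim(n→∞) 8/n^8 = 0
lim aₙ = 0 → nth-term test is INCONCLUSIVE
(Need other tests; this is actually a convergent p-series with p=8 > 1)

Inconclusive (lim aₙ = 0; need another test)


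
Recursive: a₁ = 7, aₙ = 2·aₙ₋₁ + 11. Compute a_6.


Computing step by step:
a_1 = 7
a_2 = 25
a_3 = 61
a_4 = 133
a_5 = 277
a_6 = 565


a_6 = 565


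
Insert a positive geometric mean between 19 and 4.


GM = √(19×4) = √76 = 8.7178

GM = 8.7178


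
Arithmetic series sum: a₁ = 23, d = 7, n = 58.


aₙ = 23 + (58-1)×7 = 422
Sₙ = n(a₁+aₙ)/2 = 58×(23+422)/2
= 58×445/2 = 12905

S_58 = 12905


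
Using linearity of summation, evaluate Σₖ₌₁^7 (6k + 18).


Σ(6k+18) = 6·Σk + 18·n
= 6·28 + 18·7
= 168 + 126 = 294

Σ = 294


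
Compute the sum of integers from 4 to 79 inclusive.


Σₖ₌4^79 k = Σₖ₌₁^79 k − Σₖ₌₁^3 k
= 79·80/2 − 3·4/2
= 3160 − 6 = 3154

Σk = 3154


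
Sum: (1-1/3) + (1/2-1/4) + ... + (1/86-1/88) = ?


Telescoping with gap 2: two head and two tail terms survive.
= (1 + 1/2) - (1/87 + 1/88)
= 3/2 - 1/87 - 1/88 = 11309/7656

Sum = 11309/7656


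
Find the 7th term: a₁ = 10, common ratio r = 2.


aₙ = a₁·r^(n-1)
= 10×2^6
= 10×64
= 640

a_7 = 640


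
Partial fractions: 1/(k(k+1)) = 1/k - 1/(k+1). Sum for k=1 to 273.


1/(k(k+1)) = 1/k - 1/(k+1) (partial fractions)
Telescoping: Σ = 1 - 1/274 = 273/274

Sum = 273/274


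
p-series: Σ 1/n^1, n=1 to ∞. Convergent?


p-series test: Σ c/n^p converges if p > 1, diverges if p ≤ 1 (constant c > 0 doesn't affect convergence).
p = 1
1 ≤ 1 → DIVERGES

Diverges (p = 1 ≤ 1)


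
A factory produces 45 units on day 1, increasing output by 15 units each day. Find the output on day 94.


aₙ = a₁ + (n-1)d
= 45 + (94-1)×15
= 45 + 1395
= 1440

a_94 = 1440


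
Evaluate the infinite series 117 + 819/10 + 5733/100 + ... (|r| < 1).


S∞ = a₁/(1-r) = 117/(1 - 7/10)
= 117/(3/10)
= 390

S∞ = 390


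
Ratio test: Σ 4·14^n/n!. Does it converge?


aₙ = 4·14^n/n!
a_{n+1}/aₙ = 14^(n+1)/(n+1)! × n!/14^n  (constant 4 cancels)
= 14/(n+1)
L = lim(n→∞) 14/(n+1) = 0
L < 1 → series CONVERGES

Converges (ratio test: L = 0 < 1)


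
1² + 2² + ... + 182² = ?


n = 182
n(n+1)(2n+1)/6 = 182×183×365/6
= 12156690/6 = 2026115

Σk² = 2026115


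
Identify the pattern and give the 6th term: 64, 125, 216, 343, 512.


Pattern: perfect cubes: n³
Terms: 64, 125, 216, 343, 512
Next term = 729

Next term = 729


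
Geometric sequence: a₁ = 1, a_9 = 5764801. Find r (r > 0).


r^(n-1) = aₙ/a₁
r^8 = 5764801/1 = 5764801
r = 5764801^(1/8)
= ±7; taking r > 0 gives r = 7

r = 7


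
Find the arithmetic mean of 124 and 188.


AM = (124 + 188)/2 = 312/2 = 156

AM = 156


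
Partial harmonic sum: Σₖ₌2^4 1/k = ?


Σₖ₌2^4 1/k = 1/2 + 1/3 + 1/4
= 13/12
≈ 1.0833

Sum = 13/12 ≈ 1.0833


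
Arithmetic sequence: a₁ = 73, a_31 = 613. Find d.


d = (aₙ - a₁)/(n-1)
= (613 - 73)/(31-1)
= 540/30 = 18

d = 18


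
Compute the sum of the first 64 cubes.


n(n+1)/2 = 64×65/2 = 2080
Σk³ = 2080² = 4326400

Σk³ = 4326400


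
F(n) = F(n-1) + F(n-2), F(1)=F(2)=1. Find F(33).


Fibonacci sequence: 1, 1, 2, 3, 5, 8, 13, 21, 34, 55, 89, ...
F(33) = 3524578

F(33) = 3524578


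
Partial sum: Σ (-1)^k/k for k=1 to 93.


S = -1 + 1/2 - 1/3 + 1/4 - 1/5 + 1/6 - 1/7 + 1/8 ± ...
= -0.6985
(Full series converges to -ln(2) ≈ -0.6931)

S_93 = -0.6985


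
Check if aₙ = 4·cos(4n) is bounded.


For all n, -1 ≤ cos(4n) ≤ 1, so -4 ≤ 4·cos(4n) ≤ 4
Lower bound: -4, Upper bound: 4
The sequence IS bounded

Bounded (-4 ≤ aₙ ≤ 4)


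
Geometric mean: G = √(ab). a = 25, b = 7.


GM = √(25×7) = √175 = 13.2288

GM = 13.2288


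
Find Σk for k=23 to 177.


Σₖ₌23^177 k = Σₖ₌₁^177 k − Σₖ₌₁^22 k
= 177·178/2 − 22·23/2
= 15753 − 253 = 15500

Σk = 15500


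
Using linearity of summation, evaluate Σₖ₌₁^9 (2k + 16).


Σ(2k+16) = 2·Σk + 16·n
= 2·45 + 16·9
= 90 + 144 = 234

Σ = 234


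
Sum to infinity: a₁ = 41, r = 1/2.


S∞ = a₁/(1-r) = 41/(1 - 1/2)
= 41/(1/2)
= 82

S∞ = 82


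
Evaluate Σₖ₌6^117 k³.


Σₖ₌6^117 k³ = [117·118/2]² − [5·6/2]²
= 47651409 − 225 = 47651184

Σk³ = 47651184


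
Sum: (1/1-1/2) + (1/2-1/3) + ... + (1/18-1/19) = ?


Telescoping: adjacent terms cancel.
= 1/1 - 1/19
= 1 - 1/19 = 18/19

Sum = 18/19


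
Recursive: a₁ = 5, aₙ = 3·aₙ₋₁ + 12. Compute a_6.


Computing step by step:
a_1 = 5
a_2 = 27
a_3 = 93
a_4 = 291
a_5 = 885
a_6 = 2667


a_6 = 2667


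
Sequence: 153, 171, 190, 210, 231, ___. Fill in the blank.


Pattern: triangular numbers: n(n+1)/2
Terms: 153, 171, 190, 210, 231
Next term = 253

Next term = 253


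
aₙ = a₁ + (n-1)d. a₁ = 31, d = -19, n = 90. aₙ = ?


aₙ = a₁ + (n-1)d
= 31 + (90-1)×-19
= 31 - 1691
= -1660

a_90 = -1660


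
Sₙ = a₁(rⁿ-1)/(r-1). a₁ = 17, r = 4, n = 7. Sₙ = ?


Sₙ = 17×(4^7 - 1)/(4 - 1)
= 17×(16384 - 1)/3
= 17×16383/3
= 92837

S_7 = 92837


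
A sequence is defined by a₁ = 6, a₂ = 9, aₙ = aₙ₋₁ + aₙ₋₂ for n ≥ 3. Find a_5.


Computing iteratively: 6, 9, 15, 24, 39
a_5 = 39

a_5 = 39


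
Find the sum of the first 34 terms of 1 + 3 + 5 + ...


aₙ = 1 + (34-1)×2 = 67
Sₙ = n(a₁+aₙ)/2 = 34×(1+67)/2
= 34×68/2 = 1156

S_34 = 1156


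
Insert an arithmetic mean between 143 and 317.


AM = (143 + 317)/2 = 460/2 = 230

AM = 230


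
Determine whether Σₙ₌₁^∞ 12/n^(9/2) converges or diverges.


p-series test: Σ c/n^p converges if p > 1, diverges if p ≤ 1 (constant c > 0 doesn't affect convergence).
p = 9/2
9/2 > 1 → CONVERGES

Converges (p = 9/2 > 1)


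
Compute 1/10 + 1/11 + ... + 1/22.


Σₖ₌10^22 1/k = 1/10 + 1/11 + 1/12 + ... + 1/22
= 200631103/232792560
≈ 0.8618

Sum = 200631103/232792560 ≈ 0.8618


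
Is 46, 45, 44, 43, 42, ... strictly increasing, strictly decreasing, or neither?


Differences: -1, -1, -1, -1
All differences < 0 → strictly DECREASING

Monotonically decreasing


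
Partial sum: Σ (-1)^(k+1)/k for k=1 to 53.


S = 1 - 1/2 + 1/3 - 1/4 + 1/5 - 1/6 + 1/7 - 1/8 ± ...
= 0.7025
(Full series converges to +ln(2) ≈ +0.6931)

S_53 = 0.7025


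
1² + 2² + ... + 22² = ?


n = 22
n(n+1)(2n+1)/6 = 22×23×45/6
= 22770/6 = 3795

Σk² = 3795


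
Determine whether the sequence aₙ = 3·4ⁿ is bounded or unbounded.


aₙ = 3·4ⁿ → as n→∞, aₙ→∞ (since base 4 > 1)
No finite upper bound exists
The sequence is UNBOUNDED

Unbounded (aₙ → ∞ as n → ∞)


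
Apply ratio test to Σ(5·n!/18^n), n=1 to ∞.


aₙ = 5·n!/18^n
a_{n+1}/aₙ = (n+1)!/18^(n+1) × 18^n/n!  (constant 5 cancels)
= (n+1)/18
L = lim(n→∞) (n+1)/18 = ∞
L > 1 → series DIVERGES

Diverges (ratio test: L = ∞ > 1)


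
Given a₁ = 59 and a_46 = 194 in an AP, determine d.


d = (aₙ - a₁)/(n-1)
= (194 - 59)/(46-1)
= 135/45 = 3

d = 3


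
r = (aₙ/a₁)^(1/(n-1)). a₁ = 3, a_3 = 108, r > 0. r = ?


r^(n-1) = aₙ/a₁
r^2 = 108/3 = 36
r = 36^(1/2)
= ±6; taking r > 0 gives r = 6

r = 6


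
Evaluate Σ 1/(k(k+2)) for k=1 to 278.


1/(k(k+2)) = (1/2)·(1/k - 1/(k+2)) (partial fractions)
Telescoping: Σ = (1/2)·(1 + 1/2 - 1/279 - 1/280) = 116621/156240

Sum = 116621/156240


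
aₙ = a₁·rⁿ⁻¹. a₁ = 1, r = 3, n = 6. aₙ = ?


aₙ = a₁·r^(n-1)
= 1×3^5
= 1×243
= 243

a_6 = 243


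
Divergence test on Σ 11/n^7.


lim(n→∞) 11/n^7 = 0
lim aₙ = 0 → nth-term test is INCONCLUSIVE
(Need other tests; this is actually a convergent p-series with p=7 > 1)

Inconclusive (lim aₙ = 0; need another test)


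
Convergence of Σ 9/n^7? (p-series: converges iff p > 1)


p-series test: Σ c/n^p converges if p > 1, diverges if p ≤ 1 (constant c > 0 doesn't affect convergence).
p = 7
7 > 1 → CONVERGES

Converges (p = 7 > 1)


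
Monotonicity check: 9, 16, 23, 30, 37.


Differences: 7, 7, 7, 7
All differences > 0 → strictly INCREASING

Monotonically increasing


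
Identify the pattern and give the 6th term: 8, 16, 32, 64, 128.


Pattern: geometric (r=2)
Terms: 8, 16, 32, 64, 128
Next term = 256

Next term = 256


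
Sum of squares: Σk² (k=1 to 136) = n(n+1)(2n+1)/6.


n = 136
n(n+1)(2n+1)/6 = 136×137×273/6
= 5086536/6 = 847756

Σk² = 847756


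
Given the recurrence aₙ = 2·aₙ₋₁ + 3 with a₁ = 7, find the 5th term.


Computing step by step:
a_1 = 7
a_2 = 17
a_3 = 37
a_4 = 77
a_5 = 157


a_5 = 157


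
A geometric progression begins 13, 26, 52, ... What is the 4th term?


aₙ = a₁·r^(n-1)
= 13×2^3
= 13×8
= 104

a_4 = 104


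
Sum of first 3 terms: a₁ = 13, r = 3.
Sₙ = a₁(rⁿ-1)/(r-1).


Sₙ = 13×(3^3 - 1)/(3 - 1)
= 13×(27 - 1)/2
= 13×26/2
= 169

S_3 = 169


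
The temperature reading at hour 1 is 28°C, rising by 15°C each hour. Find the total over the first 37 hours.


aₙ = 28 + (37-1)×15 = 568
Sₙ = n(a₁+aₙ)/2 = 37×(28+568)/2
= 37×596/2 = 11026

S_37 = 11026


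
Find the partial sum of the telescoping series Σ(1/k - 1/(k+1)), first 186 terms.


Telescoping: adjacent terms cancel.
= 1/1 - 1/187
= 1 - 1/187 = 186/187

Sum = 186/187


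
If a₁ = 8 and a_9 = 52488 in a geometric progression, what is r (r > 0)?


r^(n-1) = aₙ/a₁
r^8 = 52488/8 = 6561
r = 6561^(1/8)
= ±3; taking r > 0 gives r = 3

r = 3


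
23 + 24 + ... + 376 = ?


Σₖ₌23^376 k = Σₖ₌₁^376 k − Σₖ₌₁^22 k
= 376·377/2 − 22·23/2
= 70876 − 253 = 70623

Σk = 70623


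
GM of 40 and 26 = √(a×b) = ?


GM = √(40×26) = √1040 = 32.249

GM = 32.249


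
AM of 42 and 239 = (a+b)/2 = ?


AM = (42 + 239)/2 = 281/2 = 140.5

AM = 140.5


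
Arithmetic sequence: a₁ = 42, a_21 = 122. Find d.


d = (aₙ - a₁)/(n-1)
= (122 - 42)/(21-1)
= 80/20 = 4

d = 4


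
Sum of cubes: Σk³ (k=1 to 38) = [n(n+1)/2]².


n(n+1)/2 = 38×39/2 = 741
Σk³ = 741² = 549081

Σk³ = 549081


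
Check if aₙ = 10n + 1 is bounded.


aₙ = 10n + 1 → as n→∞, aₙ→∞
No finite upper bound exists
The sequence is UNBOUNDED

Unbounded (aₙ → ∞ as n → ∞)


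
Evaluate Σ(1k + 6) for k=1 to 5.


Σ(1k+6) = 1·Σk + 6·n
= 1·15 + 6·5
= 15 + 30 = 45

Σ = 45


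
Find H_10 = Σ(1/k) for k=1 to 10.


H_10 = 1/1 + 1/2 + 1/3 + 1/4 + 1/5 + 1/6 + 1/7 + 1/8 + 1/9 + 1/10
= 7381/2520
≈ 2.929

H_10 = 7381/2520 ≈ 2.929


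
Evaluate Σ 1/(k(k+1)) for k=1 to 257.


1/(k(k+1)) = 1/k - 1/(k+1) (partial fractions)
Telescoping: Σ = 1 - 1/258 = 257/258

Sum = 257/258


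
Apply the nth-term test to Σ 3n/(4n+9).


lim(n→∞) 3n/(4n+9) = 3/4 = 3/4  (divide numerator and denominator by n)
lim aₙ = 3/4 ≠ 0 → series DIVERGES

Diverges (lim aₙ = 3/4 ≠ 0)


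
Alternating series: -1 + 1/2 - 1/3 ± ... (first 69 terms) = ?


S = -1 + 1/2 - 1/3 + 1/4 - 1/5 + 1/6 - 1/7 + 1/8 ± ...
= -0.7003
(Full series converges to -ln(2) ≈ -0.6931)

S_69 = -0.7003


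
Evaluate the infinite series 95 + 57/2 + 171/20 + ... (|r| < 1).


S∞ = a₁/(1-r) = 95/(1 - 3/10)
= 95/(7/10)
= 950/7

S∞ = 950/7


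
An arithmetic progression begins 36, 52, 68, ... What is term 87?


aₙ = a₁ + (n-1)d
= 36 + (87-1)×16
= 36 + 1376
= 1412

a_87 = 1412


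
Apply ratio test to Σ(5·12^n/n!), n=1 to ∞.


aₙ = 5·12^n/n!
a_{n+1}/aₙ = 12^(n+1)/(n+1)! × n!/12^n  (constant 5 cancels)
= 12/(n+1)
L = lim(n→∞) 12/(n+1) = 0
L < 1 → series CONVERGES

Converges (ratio test: L = 0 < 1)


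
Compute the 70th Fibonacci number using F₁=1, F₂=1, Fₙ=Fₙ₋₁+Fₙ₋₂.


Fibonacci sequence: 1, 1, 2, 3, 5, 8, 13, 21, 34, 55, 89, ...
F(70) = 190392490709135

F(70) = 190392490709135


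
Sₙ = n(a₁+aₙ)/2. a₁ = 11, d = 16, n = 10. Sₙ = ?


aₙ = 11 + (10-1)×16 = 155
Sₙ = n(a₁+aₙ)/2 = 10×(11+155)/2
= 10×166/2 = 830

S_10 = 830


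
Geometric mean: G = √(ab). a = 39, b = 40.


GM = √(39×40) = √1560 = 39.4968

GM = 39.4968


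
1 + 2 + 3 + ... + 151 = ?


n(n+1)/2 = 151×152/2 = 22952/2 = 11476

Σk = 11476


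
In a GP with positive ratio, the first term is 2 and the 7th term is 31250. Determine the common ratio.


r^(n-1) = aₙ/a₁
r^6 = 31250/2 = 15625
r = 15625^(1/6)
= ±5; taking r > 0 gives r = 5

r = 5


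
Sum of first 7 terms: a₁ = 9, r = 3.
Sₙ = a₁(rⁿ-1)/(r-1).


Sₙ = 9×(3^7 - 1)/(3 - 1)
= 9×(2187 - 1)/2
= 9×2186/2
= 9837

S_7 = 9837


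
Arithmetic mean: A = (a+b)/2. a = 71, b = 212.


AM = (71 + 212)/2 = 283/2 = 141.5

AM = 141.5


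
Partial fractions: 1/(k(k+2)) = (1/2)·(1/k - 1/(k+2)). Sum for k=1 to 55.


1/(k(k+2)) = (1/2)·(1/k - 1/(k+2)) (partial fractions)
Telescoping: Σ = (1/2)·(1 + 1/2 - 1/56 - 1/57) = 4675/6384

Sum = 4675/6384


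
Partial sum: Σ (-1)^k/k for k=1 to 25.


S = -1 + 1/2 - 1/3 + 1/4 - 1/5 + 1/6 - 1/7 + 1/8 ± ...
= -0.7127
(Full series converges to -ln(2) ≈ -0.6931)

S_25 = -0.7127


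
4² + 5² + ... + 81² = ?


Σₖ₌4^81 k² = Σₖ₌₁^81 k² − Σₖ₌₁^3 k²
= 81·82·163/6 − 3·4·7/6
= 180441 − 14 = 180427

Σk² = 180427


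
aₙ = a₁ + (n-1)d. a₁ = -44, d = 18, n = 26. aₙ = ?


aₙ = a₁ + (n-1)d
= -44 + (26-1)×18
= -44 + 450
= 406

a_26 = 406


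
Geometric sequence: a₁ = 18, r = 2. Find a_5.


aₙ = a₁·r^(n-1)
= 18×2^4
= 18×16
= 288

a_5 = 288


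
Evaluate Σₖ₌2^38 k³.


Σₖ₌2^38 k³ = [38·39/2]² − [1·2/2]²
= 549081 − 1 = 549080

Σk³ = 549080


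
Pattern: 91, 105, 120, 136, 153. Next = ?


Pattern: triangular numbers: n(n+1)/2
Terms: 91, 105, 120, 136, 153
Next term = 171

Next term = 171


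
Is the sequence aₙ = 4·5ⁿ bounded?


aₙ = 4·5ⁿ → as n→∞, aₙ→∞ (since base 5 > 1)
No finite upper bound exists
The sequence is UNBOUNDED

Unbounded (aₙ → ∞ as n → ∞)


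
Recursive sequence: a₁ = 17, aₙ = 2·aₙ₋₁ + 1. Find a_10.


Computing step by step:
a_1 = 17
a_2 = 35
a_3 = 71
a_4 = 143
a_5 = 287
a_6 = 575
a_7 = 1151
a_8 = 2303
a_9 = 4607
a_10 = 9215


a_10 = 9215


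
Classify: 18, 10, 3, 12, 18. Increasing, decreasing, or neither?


Differences: -8, -7, 9, 6
Difference at position 3 is +9 (> 0) but position 1 is -8 (< 0) — sequence both rises and falls
→ NOT monotonic

Not monotonic


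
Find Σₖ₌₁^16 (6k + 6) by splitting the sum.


Σ(6k+6) = 6·Σk + 6·n
= 6·136 + 6·16
= 816 + 96 = 912

Σ = 912


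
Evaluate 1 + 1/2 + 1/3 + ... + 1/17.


H_17 = 1/1 + 1/2 + 1/3 + ... + 1/17
= 42142223/12252240
≈ 3.4396

H_17 = 42142223/12252240 ≈ 3.4396


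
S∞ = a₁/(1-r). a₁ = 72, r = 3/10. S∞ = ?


S∞ = a₁/(1-r) = 72/(1 - 3/10)
= 72/(7/10)
= 720/7

S∞ = 720/7


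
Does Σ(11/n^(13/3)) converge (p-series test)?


p-series test: Σ c/n^p converges if p > 1, diverges if p ≤ 1 (constant c > 0 doesn't affect convergence).
p = 13/3
13/3 > 1 → CONVERGES

Converges (p = 13/3 > 1)
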